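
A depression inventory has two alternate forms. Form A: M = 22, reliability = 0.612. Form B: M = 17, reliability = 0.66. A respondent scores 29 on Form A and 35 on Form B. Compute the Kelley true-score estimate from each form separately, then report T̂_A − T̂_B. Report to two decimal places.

T̂_A = 0.612(29) + 0.388(22) = 26.2840
T̂_B = 0.66(35) + 0.34(17) = 28.8800
T̂_A − T̂_B = -2.5960

-2.60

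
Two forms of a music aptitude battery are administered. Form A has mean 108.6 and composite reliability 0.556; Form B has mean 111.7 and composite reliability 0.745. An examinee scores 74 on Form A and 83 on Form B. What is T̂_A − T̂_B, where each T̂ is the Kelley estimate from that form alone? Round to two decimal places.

T̂_A = 0.556(74) + 0.444(108.6) = 89.3624
T̂_B = 0.745(83) + 0.255(111.7) = 90.3185
T̂_A − T̂_B = -0.9561

-0.96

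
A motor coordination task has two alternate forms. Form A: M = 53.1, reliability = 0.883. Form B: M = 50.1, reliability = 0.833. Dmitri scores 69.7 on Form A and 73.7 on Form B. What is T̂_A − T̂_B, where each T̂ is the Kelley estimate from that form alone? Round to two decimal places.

-2.00

T̂_A = 0.883(69.7) + 0.117(53.1) = 67.7578
T̂_B = 0.833(73.7) + 0.167(50.1) = 69.7588
T̂_A − T̂_B = -2.0010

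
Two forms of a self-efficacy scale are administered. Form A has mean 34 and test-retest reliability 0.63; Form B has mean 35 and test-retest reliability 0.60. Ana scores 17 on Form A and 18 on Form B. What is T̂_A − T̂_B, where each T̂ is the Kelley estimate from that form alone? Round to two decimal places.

-1.51

T̂_A = 0.63(17) + 0.37(34) = 23.2900
T̂_B = 0.60(18) + 0.40(35) = 24.8000
T̂_A − T̂_B = -1.5100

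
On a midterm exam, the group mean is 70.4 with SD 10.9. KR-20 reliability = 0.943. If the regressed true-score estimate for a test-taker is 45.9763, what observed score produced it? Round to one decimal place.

T̂ = ρX + (1 − ρ)μ  ⇒  X = (T̂ − (1 − ρ)μ) / ρ
X = (45.9763 − 0.057 × 70.4) / 0.943 = (45.9763 − 4.0128) / 0.943 = 41.9635 / 0.943 = 44.500

44.5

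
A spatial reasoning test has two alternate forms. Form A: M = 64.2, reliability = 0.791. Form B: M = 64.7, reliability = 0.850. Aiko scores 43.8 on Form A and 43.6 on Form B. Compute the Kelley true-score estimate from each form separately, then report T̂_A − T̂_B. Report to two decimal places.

1.30

T̂_A = 0.791(43.8) + 0.209(64.2) = 48.0636
T̂_B = 0.850(43.6) + 0.150(64.7) = 46.7650
T̂_A − T̂_B = 1.2986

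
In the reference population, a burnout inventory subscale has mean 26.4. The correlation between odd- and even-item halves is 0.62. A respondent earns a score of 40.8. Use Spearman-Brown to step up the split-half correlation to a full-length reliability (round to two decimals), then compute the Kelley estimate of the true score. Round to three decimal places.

37.488

Spearman-Brown: ρ = 2r/(1 + r) = 2(0.62)/(1 + 0.62) = 1.240/1.62 = 0.7654 → 0.77
T̂ = 0.77(40.8) + 0.23(26.4) = 31.416 + 6.072 = 37.4880 → 37.488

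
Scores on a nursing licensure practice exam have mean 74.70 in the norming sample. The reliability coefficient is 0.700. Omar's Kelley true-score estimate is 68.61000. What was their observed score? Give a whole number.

T̂ = ρX + (1 − ρ)μ  ⇒  X = (T̂ − (1 − ρ)μ) / ρ
X = (68.61000 − 0.300 × 74.70) / 0.700 = (68.61000 − 22.41000) / 0.700 = 46.20000 / 0.700 = 66.00

66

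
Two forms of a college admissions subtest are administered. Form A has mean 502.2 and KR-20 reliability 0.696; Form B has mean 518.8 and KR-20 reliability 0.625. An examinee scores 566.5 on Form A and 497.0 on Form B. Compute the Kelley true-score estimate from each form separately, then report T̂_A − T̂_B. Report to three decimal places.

T̂_A = 0.696(566.5) + 0.304(502.2) = 546.95280
T̂_B = 0.625(497.0) + 0.375(518.8) = 505.17500
T̂_A − T̂_B = 41.77780

41.778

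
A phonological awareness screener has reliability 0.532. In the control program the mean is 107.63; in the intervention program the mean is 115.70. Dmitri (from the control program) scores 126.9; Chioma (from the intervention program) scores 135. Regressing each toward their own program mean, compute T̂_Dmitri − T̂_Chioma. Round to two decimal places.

T̂_Dmitri = 0.532(126.9) + 0.468(107.63) = 117.8816
T̂_Chioma = 0.532(135) + 0.468(115.70) = 125.9676
Difference = 117.8816 − 125.9676 = -8.0860

-8.09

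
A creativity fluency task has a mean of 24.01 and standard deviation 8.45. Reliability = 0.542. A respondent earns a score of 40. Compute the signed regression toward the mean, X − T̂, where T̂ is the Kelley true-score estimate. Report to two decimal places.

T̂ = ρX + (1 − ρ)μ
  = 0.542 × 40 + 0.458 × 24.01
  = 21.680 + 10.99658
  = 32.6766
  ≈ 32.677
X − T̂ = 40 − 32.677 = 7.323 → 7.32

7.32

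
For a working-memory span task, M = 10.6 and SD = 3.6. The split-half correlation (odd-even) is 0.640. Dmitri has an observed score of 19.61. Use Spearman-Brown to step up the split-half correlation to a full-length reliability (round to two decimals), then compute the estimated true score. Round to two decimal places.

17.63

Spearman-Brown: ρ = 2r/(1 + r) = 2(0.640)/(1 + 0.640) = 1.2800/1.640 = 0.7805 → 0.78
Regress the observed score toward the mean by the unreliability: T̂ = 0.78·19.61 + 0.22·10.6 = 15.2958 + 2.332 = 17.628.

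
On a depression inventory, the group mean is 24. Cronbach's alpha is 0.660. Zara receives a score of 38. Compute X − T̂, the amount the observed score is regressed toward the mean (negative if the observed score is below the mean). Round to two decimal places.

4.76

T̂ = ρX + (1 − ρ)μ
  = 0.660 × 38 + 0.340 × 24
  = 25.080 + 8.160
  = 33.2400
  ≈ 33.240
X − T̂ = 38 − 33.240 = 4.760 → 4.76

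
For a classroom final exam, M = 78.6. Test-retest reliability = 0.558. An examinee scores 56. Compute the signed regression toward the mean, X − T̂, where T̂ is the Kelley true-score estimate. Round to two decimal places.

T̂ = 0.558(56) + 0.442(78.6) = 31.248 + 34.7412 = 65.9892 → 65.989
X − T̂ = 56 − 65.989 = -9.989 → -9.99

-9.99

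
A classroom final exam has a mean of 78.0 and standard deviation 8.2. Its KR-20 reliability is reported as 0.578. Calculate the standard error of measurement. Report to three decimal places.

5.327

SEM = SD · √(1 − ρ) = 8.2 × √0.422 = 8.2 × 0.6496 = 5.3268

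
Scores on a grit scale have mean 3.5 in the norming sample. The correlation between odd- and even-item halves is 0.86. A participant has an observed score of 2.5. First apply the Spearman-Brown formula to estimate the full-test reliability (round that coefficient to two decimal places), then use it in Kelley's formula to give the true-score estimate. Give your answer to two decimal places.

Spearman-Brown: ρ = 2r/(1 + r) = 2(0.86)/(1 + 0.86) = 1.720/1.86 = 0.9247 → 0.92
T̂ = ρX + (1 − ρ)μ
  = 0.92 × 2.5 + 0.08 × 3.5
  = 2.300 + 0.280
  = 2.580
  ≈ 2.58

2.58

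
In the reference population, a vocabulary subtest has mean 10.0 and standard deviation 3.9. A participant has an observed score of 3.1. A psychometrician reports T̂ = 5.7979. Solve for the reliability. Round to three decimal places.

T̂ = ρX + (1 − ρ)μ  ⇒  T̂ − μ = ρ(X − μ)
ρ = (T̂ − μ)/(X − μ) = (5.7979 − 10.0) / (3.1 − 10.0) = -4.2021 / -6.9 = 0.60900

0.609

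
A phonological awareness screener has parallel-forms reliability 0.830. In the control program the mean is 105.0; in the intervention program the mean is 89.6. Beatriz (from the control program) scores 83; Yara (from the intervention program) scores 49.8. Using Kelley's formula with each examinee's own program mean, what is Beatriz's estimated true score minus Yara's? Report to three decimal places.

30.174

T̂_Beatriz = 0.830(83) + 0.170(105.0) = 86.74000
T̂_Yara = 0.830(49.8) + 0.170(89.6) = 56.56600
Difference = 86.74000 − 56.56600 = 30.17400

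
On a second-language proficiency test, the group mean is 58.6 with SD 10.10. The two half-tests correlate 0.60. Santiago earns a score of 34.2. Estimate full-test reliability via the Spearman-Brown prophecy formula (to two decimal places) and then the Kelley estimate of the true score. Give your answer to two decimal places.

Spearman-Brown: ρ = 2r/(1 + r) = 2(0.60)/(1 + 0.60) = 1.200/1.60 = 0.7500 → 0.75
T̂ = 0.75(34.2) + 0.25(58.6) = 25.650 + 14.650 = 40.300 → 40.30

40.30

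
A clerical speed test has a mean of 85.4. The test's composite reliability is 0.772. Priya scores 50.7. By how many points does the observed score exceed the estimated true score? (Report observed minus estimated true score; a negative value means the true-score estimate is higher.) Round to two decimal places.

-7.91

T̂ = ρX + (1 − ρ)μ
  = 0.772 × 50.7 + 0.228 × 85.4
  = 39.1404 + 19.4712
  = 58.6116
  ≈ 58.612
X − T̂ = 50.7 − 58.612 = -7.912 → -7.91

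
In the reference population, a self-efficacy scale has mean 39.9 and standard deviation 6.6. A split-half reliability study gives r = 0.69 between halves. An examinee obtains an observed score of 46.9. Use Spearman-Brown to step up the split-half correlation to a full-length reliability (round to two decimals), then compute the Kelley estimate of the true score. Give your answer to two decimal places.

45.64

Spearman-Brown: ρ = 2r/(1 + r) = 2(0.69)/(1 + 0.69) = 1.380/1.69 = 0.8166 → 0.82
Kelley's formula gives T̂ = 0.82·46.9 + 0.18·39.9 = 38.458 + 7.182 = 45.640.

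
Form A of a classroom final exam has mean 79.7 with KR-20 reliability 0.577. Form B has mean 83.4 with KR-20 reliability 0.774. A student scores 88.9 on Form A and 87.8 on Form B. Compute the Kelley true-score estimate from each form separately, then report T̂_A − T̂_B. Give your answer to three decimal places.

T̂_A = 0.577(88.9) + 0.423(79.7) = 85.00840
T̂_B = 0.774(87.8) + 0.226(83.4) = 86.80560
T̂_A − T̂_B = -1.79720

-1.797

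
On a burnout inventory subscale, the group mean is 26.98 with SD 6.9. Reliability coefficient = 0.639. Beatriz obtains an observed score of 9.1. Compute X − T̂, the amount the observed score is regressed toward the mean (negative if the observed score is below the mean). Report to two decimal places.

-6.45

T̂ = 0.639(9.1) + 0.361(26.98) = 5.8149 + 9.73978 = 15.5547 → 15.555
X − T̂ = 9.1 − 15.555 = -6.455 → -6.45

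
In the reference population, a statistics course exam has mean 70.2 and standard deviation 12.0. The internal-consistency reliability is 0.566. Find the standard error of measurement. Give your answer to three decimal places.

7.905

SEM = SD · √(1 − ρ) = 12.0 × √0.434 = 12.0 × 0.6588 = 7.9054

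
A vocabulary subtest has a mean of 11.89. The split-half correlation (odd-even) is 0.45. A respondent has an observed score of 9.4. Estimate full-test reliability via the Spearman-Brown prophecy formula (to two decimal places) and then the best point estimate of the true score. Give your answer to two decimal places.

10.35

Spearman-Brown: ρ = 2r/(1 + r) = 2(0.45)/(1 + 0.45) = 0.900/1.45 = 0.6207 → 0.62
Regress the observed score toward the mean by the unreliability: T̂ = 0.62·9.4 + 0.38·11.89 = 5.828 + 4.5182 = 10.346.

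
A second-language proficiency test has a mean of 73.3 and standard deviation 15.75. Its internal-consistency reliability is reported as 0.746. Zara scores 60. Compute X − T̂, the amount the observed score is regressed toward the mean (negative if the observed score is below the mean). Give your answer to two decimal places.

-3.38

Kelley's formula gives T̂ = 0.746·60 + 0.254·73.3 = 44.760 + 18.6182 = 63.3782.
X − T̂ = 60 − 63.378 = -3.378 → -3.38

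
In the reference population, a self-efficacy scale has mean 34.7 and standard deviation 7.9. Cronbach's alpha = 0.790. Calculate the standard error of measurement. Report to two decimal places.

3.62

SEM = SD · √(1 − ρ) = 7.9 × √0.210 = 7.9 × 0.4583 = 3.620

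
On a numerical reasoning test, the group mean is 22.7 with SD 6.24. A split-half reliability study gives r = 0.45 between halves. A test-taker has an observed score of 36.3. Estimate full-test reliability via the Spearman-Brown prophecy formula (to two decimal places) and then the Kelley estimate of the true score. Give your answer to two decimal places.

31.13

Spearman-Brown: ρ = 2r/(1 + r) = 2(0.45)/(1 + 0.45) = 0.900/1.45 = 0.6207 → 0.62
Kelley's formula gives T̂ = 0.62·36.3 + 0.38·22.7 = 22.506 + 8.626 = 31.132.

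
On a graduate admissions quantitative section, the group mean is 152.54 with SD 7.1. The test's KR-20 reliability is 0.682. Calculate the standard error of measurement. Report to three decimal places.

SEM = SD · √(1 − ρ) = 7.1 × √0.318 = 7.1 × 0.5639 = 4.0038

4.004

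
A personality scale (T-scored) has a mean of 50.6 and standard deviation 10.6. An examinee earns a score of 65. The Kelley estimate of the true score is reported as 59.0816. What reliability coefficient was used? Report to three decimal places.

0.589

T̂ = ρX + (1 − ρ)μ  ⇒  T̂ − μ = ρ(X − μ)
ρ = (T̂ − μ)/(X − μ) = (59.0816 − 50.6) / (65 − 50.6) = 8.4816 / 14.4 = 0.58900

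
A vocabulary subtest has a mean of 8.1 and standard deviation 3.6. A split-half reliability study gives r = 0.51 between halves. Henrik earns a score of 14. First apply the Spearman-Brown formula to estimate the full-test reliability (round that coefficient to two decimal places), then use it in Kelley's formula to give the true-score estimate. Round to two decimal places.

12.11

Spearman-Brown: ρ = 2r/(1 + r) = 2(0.51)/(1 + 0.51) = 1.020/1.51 = 0.6755 → 0.68
T̂ = 0.68(14) + 0.32(8.1) = 9.52 + 2.592 = 12.112 → 12.11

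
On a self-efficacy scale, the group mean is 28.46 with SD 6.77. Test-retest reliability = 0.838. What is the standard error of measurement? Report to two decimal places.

2.72

SEM = SD · √(1 − ρ) = 6.77 × √0.162 = 6.77 × 0.4025 = 2.725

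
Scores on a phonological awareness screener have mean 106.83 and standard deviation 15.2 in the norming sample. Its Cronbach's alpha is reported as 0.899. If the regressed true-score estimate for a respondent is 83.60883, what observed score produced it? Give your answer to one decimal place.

T̂ = ρX + (1 − ρ)μ  ⇒  X = (T̂ − (1 − ρ)μ) / ρ
X = (83.60883 − 0.101 × 106.83) / 0.899 = (83.60883 − 10.78983) / 0.899 = 72.81900 / 0.899 = 81.000

81.0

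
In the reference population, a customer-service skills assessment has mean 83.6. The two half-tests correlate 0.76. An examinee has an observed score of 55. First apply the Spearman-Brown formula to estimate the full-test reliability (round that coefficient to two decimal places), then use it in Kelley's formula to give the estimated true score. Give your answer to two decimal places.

59.00

Spearman-Brown: ρ = 2r/(1 + r) = 2(0.76)/(1 + 0.76) = 1.520/1.76 = 0.8636 → 0.86
Weight the observed score by reliability and the mean by (1 − reliability): T̂ = 0.86·55 + 0.14·83.6 = 47.30 + 11.704 = 59.004.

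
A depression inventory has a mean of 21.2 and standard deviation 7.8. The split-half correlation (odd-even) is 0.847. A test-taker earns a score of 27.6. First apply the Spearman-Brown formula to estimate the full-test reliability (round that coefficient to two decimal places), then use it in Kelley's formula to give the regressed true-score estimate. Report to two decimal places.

Spearman-Brown: ρ = 2r/(1 + r) = 2(0.847)/(1 + 0.847) = 1.6940/1.847 = 0.9172 → 0.92
Kelley's formula gives T̂ = 0.92·27.6 + 0.08·21.2 = 25.392 + 1.696 = 27.088.

27.09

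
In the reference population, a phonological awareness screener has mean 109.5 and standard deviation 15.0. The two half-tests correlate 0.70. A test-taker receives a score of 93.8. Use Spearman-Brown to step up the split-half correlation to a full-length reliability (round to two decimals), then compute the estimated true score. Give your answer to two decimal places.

96.63

Spearman-Brown: ρ = 2r/(1 + r) = 2(0.70)/(1 + 0.70) = 1.400/1.70 = 0.8235 → 0.82
Kelley's formula gives T̂ = 0.82·93.8 + 0.18·109.5 = 76.916 + 19.710 = 96.626.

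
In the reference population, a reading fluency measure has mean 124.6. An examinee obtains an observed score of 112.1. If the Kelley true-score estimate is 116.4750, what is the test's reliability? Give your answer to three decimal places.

0.650

T̂ = ρX + (1 − ρ)μ  ⇒  T̂ − μ = ρ(X − μ)
ρ = (T̂ − μ)/(X − μ) = (116.4750 − 124.6) / (112.1 − 124.6) = -8.1250 / -12.5 = 0.65000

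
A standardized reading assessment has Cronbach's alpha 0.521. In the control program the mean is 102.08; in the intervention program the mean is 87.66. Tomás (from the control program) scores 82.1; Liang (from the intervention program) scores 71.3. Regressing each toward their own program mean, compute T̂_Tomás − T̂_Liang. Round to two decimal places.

12.53

T̂_Tomás = 0.521(82.1) + 0.479(102.08) = 91.6704
T̂_Liang = 0.521(71.3) + 0.479(87.66) = 79.1364
Difference = 91.6704 − 79.1364 = 12.5340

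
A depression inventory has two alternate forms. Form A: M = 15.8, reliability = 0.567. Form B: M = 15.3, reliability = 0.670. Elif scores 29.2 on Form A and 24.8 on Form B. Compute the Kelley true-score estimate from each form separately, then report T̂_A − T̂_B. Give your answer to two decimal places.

T̂_A = 0.567(29.2) + 0.433(15.8) = 23.3978
T̂_B = 0.670(24.8) + 0.330(15.3) = 21.6650
T̂_A − T̂_B = 1.7328

1.73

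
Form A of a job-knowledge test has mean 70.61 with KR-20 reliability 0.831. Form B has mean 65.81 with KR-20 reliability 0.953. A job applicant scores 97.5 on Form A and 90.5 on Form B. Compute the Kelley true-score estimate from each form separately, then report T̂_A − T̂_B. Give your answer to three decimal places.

T̂_A = 0.831(97.5) + 0.169(70.61) = 92.95559
T̂_B = 0.953(90.5) + 0.047(65.81) = 89.33957
T̂_A − T̂_B = 3.61602

3.616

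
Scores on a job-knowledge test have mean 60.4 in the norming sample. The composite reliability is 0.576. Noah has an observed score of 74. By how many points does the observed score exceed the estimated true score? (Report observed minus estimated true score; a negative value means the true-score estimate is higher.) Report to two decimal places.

5.77

Regress the observed score toward the mean by the unreliability: T̂ = 0.576·74 + 0.424·60.4 = 42.624 + 25.6096 = 68.2336.
X − T̂ = 74 − 68.234 = 5.766 → 5.77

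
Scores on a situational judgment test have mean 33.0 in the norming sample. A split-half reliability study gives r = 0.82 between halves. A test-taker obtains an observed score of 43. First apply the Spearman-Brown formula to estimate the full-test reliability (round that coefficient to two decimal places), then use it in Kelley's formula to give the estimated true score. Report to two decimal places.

42.00

Spearman-Brown: ρ = 2r/(1 + r) = 2(0.82)/(1 + 0.82) = 1.640/1.82 = 0.9011 → 0.90
Regress the observed score toward the mean by the unreliability: T̂ = 0.90·43 + 0.10·33.0 = 38.70 + 3.300 = 42.000.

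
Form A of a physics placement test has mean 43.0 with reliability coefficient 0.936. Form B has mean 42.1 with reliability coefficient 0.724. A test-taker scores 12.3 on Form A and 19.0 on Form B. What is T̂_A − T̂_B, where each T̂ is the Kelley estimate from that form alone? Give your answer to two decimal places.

-11.11

T̂_A = 0.936(12.3) + 0.064(43.0) = 14.2648
T̂_B = 0.724(19.0) + 0.276(42.1) = 25.3756
T̂_A − T̂_B = -11.1108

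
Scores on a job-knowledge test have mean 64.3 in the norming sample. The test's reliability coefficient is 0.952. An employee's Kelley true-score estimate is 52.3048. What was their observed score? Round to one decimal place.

51.7

T̂ = ρX + (1 − ρ)μ  ⇒  X = (T̂ − (1 − ρ)μ) / ρ
X = (52.3048 − 0.048 × 64.3) / 0.952 = (52.3048 − 3.0864) / 0.952 = 49.2184 / 0.952 = 51.700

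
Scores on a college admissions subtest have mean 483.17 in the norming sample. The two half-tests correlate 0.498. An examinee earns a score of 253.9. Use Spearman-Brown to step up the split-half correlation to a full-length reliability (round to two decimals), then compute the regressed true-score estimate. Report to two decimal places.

Spearman-Brown: ρ = 2r/(1 + r) = 2(0.498)/(1 + 0.498) = 0.9960/1.498 = 0.6649 → 0.66
T̂ = ρX + (1 − ρ)μ
  = 0.66 × 253.9 + 0.34 × 483.17
  = 167.574 + 164.2778
  = 331.852
  ≈ 331.85

331.85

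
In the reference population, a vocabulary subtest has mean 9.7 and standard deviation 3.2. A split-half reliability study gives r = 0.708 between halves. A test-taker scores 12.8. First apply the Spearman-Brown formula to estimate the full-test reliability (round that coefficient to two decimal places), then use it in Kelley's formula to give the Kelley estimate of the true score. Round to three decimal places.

Spearman-Brown: ρ = 2r/(1 + r) = 2(0.708)/(1 + 0.708) = 1.4160/1.708 = 0.8290 → 0.83
T̂ = ρX + (1 − ρ)μ
  = 0.83 × 12.8 + 0.17 × 9.7
  = 10.624 + 1.649
  = 12.2730
  ≈ 12.273

12.273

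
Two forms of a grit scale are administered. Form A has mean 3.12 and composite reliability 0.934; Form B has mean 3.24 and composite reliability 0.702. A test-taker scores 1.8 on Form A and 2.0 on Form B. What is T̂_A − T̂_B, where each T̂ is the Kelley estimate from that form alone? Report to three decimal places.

-0.482

T̂_A = 0.934(1.8) + 0.066(3.12) = 1.88712
T̂_B = 0.702(2.0) + 0.298(3.24) = 2.36952
T̂_A − T̂_B = -0.48240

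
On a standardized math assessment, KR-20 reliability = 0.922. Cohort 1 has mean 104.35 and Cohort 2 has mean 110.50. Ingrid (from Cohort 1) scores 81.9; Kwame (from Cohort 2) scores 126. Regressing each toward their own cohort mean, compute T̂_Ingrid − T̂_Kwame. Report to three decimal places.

-41.140

T̂_Ingrid = 0.922(81.9) + 0.078(104.35) = 83.65110
T̂_Kwame = 0.922(126) + 0.078(110.50) = 124.79100
Difference = 83.65110 − 124.79100 = -41.13990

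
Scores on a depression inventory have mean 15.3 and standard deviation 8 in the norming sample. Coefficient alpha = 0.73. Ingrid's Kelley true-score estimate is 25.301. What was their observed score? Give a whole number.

29

T̂ = ρX + (1 − ρ)μ  ⇒  X = (T̂ − (1 − ρ)μ) / ρ
X = (25.301 − 0.27 × 15.3) / 0.73 = (25.301 − 4.131) / 0.73 = 21.170 / 0.73 = 29.00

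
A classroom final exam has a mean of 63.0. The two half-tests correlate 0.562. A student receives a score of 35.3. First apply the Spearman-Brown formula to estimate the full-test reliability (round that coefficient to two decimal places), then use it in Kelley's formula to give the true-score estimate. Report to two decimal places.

Spearman-Brown: ρ = 2r/(1 + r) = 2(0.562)/(1 + 0.562) = 1.1240/1.562 = 0.7196 → 0.72
T̂ = 0.72(35.3) + 0.28(63.0) = 25.416 + 17.640 = 43.056 → 43.06

43.06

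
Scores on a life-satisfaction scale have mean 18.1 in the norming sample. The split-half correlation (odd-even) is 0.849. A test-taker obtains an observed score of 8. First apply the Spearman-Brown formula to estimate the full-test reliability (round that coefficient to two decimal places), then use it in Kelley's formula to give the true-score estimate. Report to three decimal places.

8.808

Spearman-Brown: ρ = 2r/(1 + r) = 2(0.849)/(1 + 0.849) = 1.6980/1.849 = 0.9183 → 0.92
Regress the observed score toward the mean by the unreliability: T̂ = 0.92·8 + 0.08·18.1 = 7.36 + 1.448 = 8.8080.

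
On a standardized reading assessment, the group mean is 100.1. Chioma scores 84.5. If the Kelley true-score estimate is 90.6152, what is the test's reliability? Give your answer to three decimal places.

T̂ = ρX + (1 − ρ)μ  ⇒  T̂ − μ = ρ(X − μ)
ρ = (T̂ − μ)/(X − μ) = (90.6152 − 100.1) / (84.5 − 100.1) = -9.4848 / -15.6 = 0.60800

0.608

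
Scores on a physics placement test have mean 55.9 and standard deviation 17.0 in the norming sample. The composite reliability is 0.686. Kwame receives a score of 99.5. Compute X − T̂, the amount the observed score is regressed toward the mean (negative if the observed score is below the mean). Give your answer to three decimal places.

T̂ = ρX + (1 − ρ)μ
  = 0.686 × 99.5 + 0.314 × 55.9
  = 68.2570 + 17.5526
  = 85.80960
  ≈ 85.8096
X − T̂ = 99.5 − 85.8096 = 13.6904 → 13.690

13.690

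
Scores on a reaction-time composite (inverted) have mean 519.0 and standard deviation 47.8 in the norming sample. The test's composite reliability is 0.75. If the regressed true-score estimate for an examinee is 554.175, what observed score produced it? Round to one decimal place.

T̂ = ρX + (1 − ρ)μ  ⇒  X = (T̂ − (1 − ρ)μ) / ρ
X = (554.175 − 0.25 × 519.0) / 0.75 = (554.175 − 129.750) / 0.75 = 424.425 / 0.75 = 565.900

565.9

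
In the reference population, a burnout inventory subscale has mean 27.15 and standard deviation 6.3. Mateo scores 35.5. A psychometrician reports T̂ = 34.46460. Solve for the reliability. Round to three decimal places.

0.876

T̂ = ρX + (1 − ρ)μ  ⇒  T̂ − μ = ρ(X − μ)
ρ = (T̂ − μ)/(X − μ) = (34.46460 − 27.15) / (35.5 − 27.15) = 7.31460 / 8.35 = 0.87600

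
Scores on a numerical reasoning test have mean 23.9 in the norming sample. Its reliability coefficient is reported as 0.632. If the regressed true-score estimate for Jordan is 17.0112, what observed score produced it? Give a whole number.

13

T̂ = ρX + (1 − ρ)μ  ⇒  X = (T̂ − (1 − ρ)μ) / ρ
X = (17.0112 − 0.368 × 23.9) / 0.632 = (17.0112 − 8.7952) / 0.632 = 8.2160 / 0.632 = 13.00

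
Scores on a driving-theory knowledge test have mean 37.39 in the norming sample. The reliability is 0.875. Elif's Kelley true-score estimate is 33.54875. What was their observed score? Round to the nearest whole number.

33

T̂ = ρX + (1 − ρ)μ  ⇒  X = (T̂ − (1 − ρ)μ) / ρ
X = (33.54875 − 0.125 × 37.39) / 0.875 = (33.54875 − 4.67375) / 0.875 = 28.87500 / 0.875 = 33.00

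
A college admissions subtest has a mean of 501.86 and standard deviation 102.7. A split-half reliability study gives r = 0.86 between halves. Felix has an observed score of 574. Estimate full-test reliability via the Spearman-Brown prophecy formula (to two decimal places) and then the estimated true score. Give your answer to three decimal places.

Spearman-Brown: ρ = 2r/(1 + r) = 2(0.86)/(1 + 0.86) = 1.720/1.86 = 0.9247 → 0.92
T̂ = ρX + (1 − ρ)μ
  = 0.92 × 574 + 0.08 × 501.86
  = 528.08 + 40.1488
  = 568.2288
  ≈ 568.229

568.229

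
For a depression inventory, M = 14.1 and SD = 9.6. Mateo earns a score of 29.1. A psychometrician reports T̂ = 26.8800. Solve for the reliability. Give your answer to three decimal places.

T̂ = ρX + (1 − ρ)μ  ⇒  T̂ − μ = ρ(X − μ)
ρ = (T̂ − μ)/(X − μ) = (26.8800 − 14.1) / (29.1 − 14.1) = 12.7800 / 15.0 = 0.85200

0.852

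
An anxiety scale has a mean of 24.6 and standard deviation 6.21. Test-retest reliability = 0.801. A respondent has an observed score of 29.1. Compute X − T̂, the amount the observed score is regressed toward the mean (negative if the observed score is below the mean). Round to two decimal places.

0.90

Regress the observed score toward the mean by the unreliability: T̂ = 0.801·29.1 + 0.199·24.6 = 23.3091 + 4.8954 = 28.2045.
X − T̂ = 29.1 − 28.204 = 0.896 → 0.90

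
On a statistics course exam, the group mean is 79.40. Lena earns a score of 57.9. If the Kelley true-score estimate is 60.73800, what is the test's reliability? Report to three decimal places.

T̂ = ρX + (1 − ρ)μ  ⇒  T̂ − μ = ρ(X − μ)
ρ = (T̂ − μ)/(X − μ) = (60.73800 − 79.40) / (57.9 − 79.40) = -18.66200 / -21.50 = 0.86800

0.868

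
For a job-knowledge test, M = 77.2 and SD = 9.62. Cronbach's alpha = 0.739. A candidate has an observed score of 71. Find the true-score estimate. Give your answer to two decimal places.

72.62

T̂ = 0.739(71) + 0.261(77.2) = 52.469 + 20.1492 = 72.618 → 72.62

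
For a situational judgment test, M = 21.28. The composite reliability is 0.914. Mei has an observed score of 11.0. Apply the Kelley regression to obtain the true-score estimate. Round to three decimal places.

11.884

T̂ = 0.914(11.0) + 0.086(21.28) = 10.0540 + 1.83008 = 11.8841 → 11.884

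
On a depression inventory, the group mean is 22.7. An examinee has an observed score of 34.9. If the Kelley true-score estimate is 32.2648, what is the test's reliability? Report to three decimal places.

T̂ = ρX + (1 − ρ)μ  ⇒  T̂ − μ = ρ(X − μ)
ρ = (T̂ − μ)/(X − μ) = (32.2648 − 22.7) / (34.9 − 22.7) = 9.5648 / 12.2 = 0.78400

0.784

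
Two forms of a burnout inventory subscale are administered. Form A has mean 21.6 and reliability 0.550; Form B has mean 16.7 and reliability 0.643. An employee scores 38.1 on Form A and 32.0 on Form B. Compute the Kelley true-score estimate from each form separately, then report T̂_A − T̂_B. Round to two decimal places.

4.14

T̂_A = 0.550(38.1) + 0.450(21.6) = 30.6750
T̂_B = 0.643(32.0) + 0.357(16.7) = 26.5379
T̂_A − T̂_B = 4.1371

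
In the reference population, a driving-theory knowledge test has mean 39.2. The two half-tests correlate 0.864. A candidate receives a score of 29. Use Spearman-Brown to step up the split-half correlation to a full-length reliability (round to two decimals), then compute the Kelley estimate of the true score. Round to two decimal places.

Spearman-Brown: ρ = 2r/(1 + r) = 2(0.864)/(1 + 0.864) = 1.7280/1.864 = 0.9270 → 0.93
T̂ = 0.93(29) + 0.07(39.2) = 26.97 + 2.744 = 29.714 → 29.71

29.71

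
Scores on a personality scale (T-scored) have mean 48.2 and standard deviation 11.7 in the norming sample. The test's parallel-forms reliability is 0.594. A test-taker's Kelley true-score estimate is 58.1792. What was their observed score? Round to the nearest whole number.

65

T̂ = ρX + (1 − ρ)μ  ⇒  X = (T̂ − (1 − ρ)μ) / ρ
X = (58.1792 − 0.406 × 48.2) / 0.594 = (58.1792 − 19.5692) / 0.594 = 38.6100 / 0.594 = 65.00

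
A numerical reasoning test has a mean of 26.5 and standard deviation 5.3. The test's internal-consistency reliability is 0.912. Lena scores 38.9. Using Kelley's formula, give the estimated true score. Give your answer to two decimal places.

T̂ = ρX + (1 − ρ)μ
  = 0.912 × 38.9 + 0.088 × 26.5
  = 35.4768 + 2.3320
  = 37.809
  ≈ 37.81

37.81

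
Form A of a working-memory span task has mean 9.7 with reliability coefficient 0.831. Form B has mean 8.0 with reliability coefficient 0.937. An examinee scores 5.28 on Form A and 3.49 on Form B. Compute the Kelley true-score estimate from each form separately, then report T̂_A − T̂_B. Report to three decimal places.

T̂_A = 0.831(5.28) + 0.169(9.7) = 6.02698
T̂_B = 0.937(3.49) + 0.063(8.0) = 3.77413
T̂_A − T̂_B = 2.25285

2.253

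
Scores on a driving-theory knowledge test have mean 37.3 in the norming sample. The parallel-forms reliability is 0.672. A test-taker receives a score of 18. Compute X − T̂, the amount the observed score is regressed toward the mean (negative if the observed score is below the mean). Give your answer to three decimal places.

-6.330

Kelley's formula gives T̂ = 0.672·18 + 0.328·37.3 = 12.096 + 12.2344 = 24.33040.
X − T̂ = 18 − 24.3304 = -6.3304 → -6.330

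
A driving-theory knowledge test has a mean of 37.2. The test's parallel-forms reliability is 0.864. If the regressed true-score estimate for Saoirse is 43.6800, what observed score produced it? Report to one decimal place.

44.7

T̂ = ρX + (1 − ρ)μ  ⇒  X = (T̂ − (1 − ρ)μ) / ρ
X = (43.6800 − 0.136 × 37.2) / 0.864 = (43.6800 − 5.0592) / 0.864 = 38.6208 / 0.864 = 44.700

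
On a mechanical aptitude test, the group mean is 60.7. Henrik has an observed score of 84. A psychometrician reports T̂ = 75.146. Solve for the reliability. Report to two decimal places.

0.62

T̂ = ρX + (1 − ρ)μ  ⇒  T̂ − μ = ρ(X − μ)
ρ = (T̂ − μ)/(X − μ) = (75.146 − 60.7) / (84 − 60.7) = 14.446 / 23.3 = 0.6200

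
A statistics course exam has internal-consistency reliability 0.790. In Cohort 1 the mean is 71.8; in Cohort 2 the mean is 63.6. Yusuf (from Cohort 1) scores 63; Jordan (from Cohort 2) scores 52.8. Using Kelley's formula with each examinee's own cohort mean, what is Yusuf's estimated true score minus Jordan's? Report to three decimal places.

9.780

T̂_Yusuf = 0.790(63) + 0.210(71.8) = 64.84800
T̂_Jordan = 0.790(52.8) + 0.210(63.6) = 55.06800
Difference = 64.84800 − 55.06800 = 9.78000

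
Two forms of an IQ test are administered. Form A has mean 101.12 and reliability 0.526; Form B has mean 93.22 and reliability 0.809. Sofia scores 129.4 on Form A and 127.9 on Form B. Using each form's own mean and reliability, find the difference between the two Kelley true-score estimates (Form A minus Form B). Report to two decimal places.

-5.28

T̂_A = 0.526(129.4) + 0.474(101.12) = 115.9953
T̂_B = 0.809(127.9) + 0.191(93.22) = 121.2761
T̂_A − T̂_B = -5.2808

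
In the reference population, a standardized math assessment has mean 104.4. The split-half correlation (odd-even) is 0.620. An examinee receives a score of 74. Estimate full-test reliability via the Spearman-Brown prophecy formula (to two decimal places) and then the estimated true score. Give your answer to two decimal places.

80.99

Spearman-Brown: ρ = 2r/(1 + r) = 2(0.620)/(1 + 0.620) = 1.2400/1.620 = 0.7654 → 0.77
T̂ = 0.77(74) + 0.23(104.4) = 56.98 + 24.012 = 80.992 → 80.99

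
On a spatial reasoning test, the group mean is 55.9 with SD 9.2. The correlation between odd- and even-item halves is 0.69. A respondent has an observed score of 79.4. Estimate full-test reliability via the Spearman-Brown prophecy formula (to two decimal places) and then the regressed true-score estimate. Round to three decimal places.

Spearman-Brown: ρ = 2r/(1 + r) = 2(0.69)/(1 + 0.69) = 1.380/1.69 = 0.8166 → 0.82
T̂ = 0.82(79.4) + 0.18(55.9) = 65.108 + 10.062 = 75.1700 → 75.170

75.170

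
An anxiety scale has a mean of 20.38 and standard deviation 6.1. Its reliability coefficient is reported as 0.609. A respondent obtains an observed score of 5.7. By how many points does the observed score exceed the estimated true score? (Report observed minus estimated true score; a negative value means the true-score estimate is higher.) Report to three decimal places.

-5.740

T̂ = ρX + (1 − ρ)μ
  = 0.609 × 5.7 + 0.391 × 20.38
  = 3.4713 + 7.96858
  = 11.43988
  ≈ 11.4399
X − T̂ = 5.7 − 11.4399 = -5.7399 → -5.740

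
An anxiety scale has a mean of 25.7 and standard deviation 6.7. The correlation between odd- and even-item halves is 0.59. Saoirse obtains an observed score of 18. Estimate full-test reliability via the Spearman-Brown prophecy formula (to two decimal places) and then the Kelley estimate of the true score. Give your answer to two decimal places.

Spearman-Brown: ρ = 2r/(1 + r) = 2(0.59)/(1 + 0.59) = 1.180/1.59 = 0.7421 → 0.74
T̂ = ρX + (1 − ρ)μ
  = 0.74 × 18 + 0.26 × 25.7
  = 13.32 + 6.682
  = 20.002
  ≈ 20.00

20.00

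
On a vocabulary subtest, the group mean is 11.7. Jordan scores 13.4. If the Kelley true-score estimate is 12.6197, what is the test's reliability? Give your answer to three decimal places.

0.541

T̂ = ρX + (1 − ρ)μ  ⇒  T̂ − μ = ρ(X − μ)
ρ = (T̂ − μ)/(X − μ) = (12.6197 − 11.7) / (13.4 − 11.7) = 0.9197 / 1.7 = 0.54100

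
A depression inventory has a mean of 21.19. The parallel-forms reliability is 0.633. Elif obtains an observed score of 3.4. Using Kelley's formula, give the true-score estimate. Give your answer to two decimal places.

T̂ = ρX + (1 − ρ)μ
  = 0.633 × 3.4 + 0.367 × 21.19
  = 2.1522 + 7.77673
  = 9.929
  ≈ 9.93

9.93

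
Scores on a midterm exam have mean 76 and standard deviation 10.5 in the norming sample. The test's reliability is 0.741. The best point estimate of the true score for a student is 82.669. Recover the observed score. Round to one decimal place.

T̂ = ρX + (1 − ρ)μ  ⇒  X = (T̂ − (1 − ρ)μ) / ρ
X = (82.669 − 0.259 × 76) / 0.741 = (82.669 − 19.684) / 0.741 = 62.985 / 0.741 = 85.000

85.0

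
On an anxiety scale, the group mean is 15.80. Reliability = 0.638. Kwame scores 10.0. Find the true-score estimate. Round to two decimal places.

12.10

T̂ = ρX + (1 − ρ)μ
  = 0.638 × 10.0 + 0.362 × 15.80
  = 6.3800 + 5.71960
  = 12.100
  ≈ 12.10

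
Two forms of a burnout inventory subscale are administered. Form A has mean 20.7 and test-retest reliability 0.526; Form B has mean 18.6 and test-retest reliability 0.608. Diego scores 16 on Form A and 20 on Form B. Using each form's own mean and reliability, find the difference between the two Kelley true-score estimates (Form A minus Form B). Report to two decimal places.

T̂_A = 0.526(16) + 0.474(20.7) = 18.2278
T̂_B = 0.608(20) + 0.392(18.6) = 19.4512
T̂_A − T̂_B = -1.2234

-1.22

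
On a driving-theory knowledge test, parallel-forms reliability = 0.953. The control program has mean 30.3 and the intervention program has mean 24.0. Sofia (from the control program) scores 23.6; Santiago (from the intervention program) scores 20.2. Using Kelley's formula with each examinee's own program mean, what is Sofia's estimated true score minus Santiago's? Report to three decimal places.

T̂_Sofia = 0.953(23.6) + 0.047(30.3) = 23.91490
T̂_Santiago = 0.953(20.2) + 0.047(24.0) = 20.37860
Difference = 23.91490 − 20.37860 = 3.53630

3.536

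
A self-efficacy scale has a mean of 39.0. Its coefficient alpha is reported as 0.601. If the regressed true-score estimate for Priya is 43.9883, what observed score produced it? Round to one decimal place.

T̂ = ρX + (1 − ρ)μ  ⇒  X = (T̂ − (1 − ρ)μ) / ρ
X = (43.9883 − 0.399 × 39.0) / 0.601 = (43.9883 − 15.5610) / 0.601 = 28.4273 / 0.601 = 47.300

47.3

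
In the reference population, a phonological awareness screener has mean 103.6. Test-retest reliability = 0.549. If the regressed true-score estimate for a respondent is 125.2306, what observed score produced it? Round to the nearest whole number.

143

T̂ = ρX + (1 − ρ)μ  ⇒  X = (T̂ − (1 − ρ)μ) / ρ
X = (125.2306 − 0.451 × 103.6) / 0.549 = (125.2306 − 46.7236) / 0.549 = 78.5070 / 0.549 = 143.00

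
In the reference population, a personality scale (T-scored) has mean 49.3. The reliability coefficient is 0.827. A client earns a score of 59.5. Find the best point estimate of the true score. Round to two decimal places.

57.74

T̂ = 0.827(59.5) + 0.173(49.3) = 49.2065 + 8.5289 = 57.735 → 57.74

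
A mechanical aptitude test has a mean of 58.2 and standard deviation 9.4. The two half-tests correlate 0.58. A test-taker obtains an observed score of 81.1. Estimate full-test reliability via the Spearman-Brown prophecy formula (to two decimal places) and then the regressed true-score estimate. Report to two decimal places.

74.92

Spearman-Brown: ρ = 2r/(1 + r) = 2(0.58)/(1 + 0.58) = 1.160/1.58 = 0.7342 → 0.73
T̂ = ρX + (1 − ρ)μ
  = 0.73 × 81.1 + 0.27 × 58.2
  = 59.203 + 15.714
  = 74.917
  ≈ 74.92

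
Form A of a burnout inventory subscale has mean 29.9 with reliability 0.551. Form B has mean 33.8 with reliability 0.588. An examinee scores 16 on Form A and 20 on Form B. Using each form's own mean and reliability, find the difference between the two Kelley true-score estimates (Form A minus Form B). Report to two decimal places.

-3.44

T̂_A = 0.551(16) + 0.449(29.9) = 22.2411
T̂_B = 0.588(20) + 0.412(33.8) = 25.6856
T̂_A − T̂_B = -3.4445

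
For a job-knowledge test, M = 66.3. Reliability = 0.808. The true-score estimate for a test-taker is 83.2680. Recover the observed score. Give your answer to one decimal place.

T̂ = ρX + (1 − ρ)μ  ⇒  X = (T̂ − (1 − ρ)μ) / ρ
X = (83.2680 − 0.192 × 66.3) / 0.808 = (83.2680 − 12.7296) / 0.808 = 70.5384 / 0.808 = 87.300

87.3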